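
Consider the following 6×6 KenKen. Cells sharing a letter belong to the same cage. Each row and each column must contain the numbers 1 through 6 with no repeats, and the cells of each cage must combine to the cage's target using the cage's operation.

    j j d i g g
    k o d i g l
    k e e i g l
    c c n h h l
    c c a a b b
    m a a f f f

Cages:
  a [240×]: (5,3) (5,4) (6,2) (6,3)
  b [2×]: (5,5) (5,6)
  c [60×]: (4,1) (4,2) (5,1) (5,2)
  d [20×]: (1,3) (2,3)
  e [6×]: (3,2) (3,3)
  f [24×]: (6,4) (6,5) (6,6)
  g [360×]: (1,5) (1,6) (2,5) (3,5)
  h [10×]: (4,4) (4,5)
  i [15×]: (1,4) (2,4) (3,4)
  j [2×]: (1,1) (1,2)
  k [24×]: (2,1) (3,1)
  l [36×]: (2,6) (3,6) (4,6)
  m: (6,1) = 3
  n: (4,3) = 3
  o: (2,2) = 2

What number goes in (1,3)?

Cage o is a single given cell, leaving (2,2) = 2.
Cage n is given; hence (4,3) = 3.
M is a freebie, leaving (6,1) = 3.
Cage j's pair has product 2, which forces (1,1) = 2.
Column 2 already has 2, which forces (1,2) = 1.
The 4 cells of cage c must have product 60, leaving (5,2) = 3.
Column 2 already has 3; hence (3,2) = 6.
The two cells of cage e must have product 6; hence (3,3) = 1.
Cage k needs two cells with product 24, leaving (2,1) = 6.
Cage i has product 15, which forces (2,4) = 1.
Row 2 now contains 6, so (2,6) = 3.
Row 3 already has 6, leaving (3,1) = 4.
Column 6 already has 3, leaving (3,6) = 2.
Column 6 now contains 2; hence (4,6) = 6.
Column 6 now contains 2, leaving (5,6) = 1.
Column 6 now contains 1; hence (6,6) = 4.
Cage g needs product 360, which forces (1,5) = 6.
4 is placed in column 6, so (1,6) = 5.
Cage g has product 360, so (2,5) = 4.
Cage g has product 360, leaving (3,5) = 3.
Cage c needs product 60, leaving (4,1) = 1.
The 4 cells of cage c must have product 60, so (4,2) = 4.
1 is placed in row 5; hence (5,1) = 5.
1 is placed in row 5; hence (5,5) = 2.
4 is placed in row 6, so (6,2) = 5.
4 is placed in row 6; hence (6,4) = 6.
Cage f needs product 24; hence (6,5) = 1.
5 is placed in row 1, so (1,3) = 4.
5 is placed in row 1, leaving (1,4) = 3.
4 is placed in row 2, leaving (2,3) = 5.
Row 3 now contains 3, which forces (3,4) = 5.
Cage h needs two cells with product 10, leaving (4,4) = 2.
Column 5 already has 2, leaving (4,5) = 5.
The 4 cells of cage a must have product 240, leaving (5,3) = 6.
Column 4 already has 6, which forces (5,4) = 4.
Row 6 already has 6; hence (6,3) = 2.
Completed grid: 2 1 4 3 6 5 / 6 2 5 1 4 3 / 4 6 1 5 3 2 / 1 4 3 2 5 6 / 5 3 6 4 2 1 / 3 5 2 6 1 4.

4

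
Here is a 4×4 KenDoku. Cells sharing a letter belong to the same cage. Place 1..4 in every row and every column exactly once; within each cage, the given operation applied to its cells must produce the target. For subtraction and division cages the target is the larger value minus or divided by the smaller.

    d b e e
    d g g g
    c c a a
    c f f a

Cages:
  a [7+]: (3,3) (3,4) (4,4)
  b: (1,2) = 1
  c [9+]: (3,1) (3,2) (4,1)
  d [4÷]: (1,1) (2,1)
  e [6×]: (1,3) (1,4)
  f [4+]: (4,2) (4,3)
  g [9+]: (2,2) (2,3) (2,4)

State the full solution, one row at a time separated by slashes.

4 1 3 2 / 1 2 4 3 / 3 4 2 1 / 2 3 1 4

Cage b is a single given cell; hence (1,2) = 1.
1 is placed in column 2, so (4,2) = 3.
3 is placed in row 4, so (4,3) = 1.
Row 1 already has 1; hence (1,1) = 4.
The two cells of cage d must have quotient 4; hence (2,1) = 1.
Column 1 now contains 1, leaving (3,1) = 3.
3 is placed in row 3, so (3,4) = 1.
Column 1 already has 4, which forces (4,1) = 2.
Row 4 already has 2, which forces (4,4) = 4.
Cage c needs sum 9, leaving (3,2) = 4.
The 3 cells of cage a must have sum 7; hence (3,3) = 2.
Column 3 already has 2, leaving (1,3) = 3.
Cage e's pair has product 6, leaving (1,4) = 2.
Column 2 already has 4, so (2,2) = 2.
Cage g needs sum 9, which forces (2,3) = 4.
Cage g has sum 9; hence (2,4) = 3.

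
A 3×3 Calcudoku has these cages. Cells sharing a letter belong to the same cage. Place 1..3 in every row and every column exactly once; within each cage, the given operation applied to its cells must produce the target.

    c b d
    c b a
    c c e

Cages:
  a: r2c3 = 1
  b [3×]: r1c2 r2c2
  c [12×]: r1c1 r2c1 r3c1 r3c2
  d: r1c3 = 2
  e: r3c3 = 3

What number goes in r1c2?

D is a freebie, leaving r1c3 = 2.
Cage a is a single given cell, which forces r2c3 = 1.
The 4 cells of cage c must have product 12, so r3c2 = 2.
E is a freebie; hence r3c3 = 3.
Cage c needs product 12, so r1c1 = 3.
Cage b needs two cells with product 3, so r1c2 = 1.
The 4 cells of cage c must have product 12; hence r2c1 = 2.
1 is placed in row 2, so r2c2 = 3.
Row 3 already has 3; hence r3c1 = 1.
Completed grid: 3 1 2 / 2 3 1 / 1 2 3.

1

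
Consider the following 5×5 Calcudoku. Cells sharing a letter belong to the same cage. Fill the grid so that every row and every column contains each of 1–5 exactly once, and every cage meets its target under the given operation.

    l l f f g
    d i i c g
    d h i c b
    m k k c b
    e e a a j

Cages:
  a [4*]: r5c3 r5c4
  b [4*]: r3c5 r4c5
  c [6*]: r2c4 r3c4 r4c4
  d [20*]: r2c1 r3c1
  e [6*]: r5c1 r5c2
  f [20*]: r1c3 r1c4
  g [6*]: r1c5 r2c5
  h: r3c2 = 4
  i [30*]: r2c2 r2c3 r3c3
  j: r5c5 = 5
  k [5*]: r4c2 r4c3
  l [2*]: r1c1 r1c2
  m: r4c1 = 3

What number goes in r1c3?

Cage h is a single given cell; hence r3c2 = 4.
Row 3 now contains 4; hence r3c5 = 1.
Cage m is given, which forces r4c1 = 3.
Column 5 now contains 1, leaving r4c5 = 4.
Column 1 already has 3; hence r5c1 = 2.
Row 5 now contains 2, so r5c2 = 3.
Cage j is given, so r5c5 = 5.
Column 1 now contains 2, so r1c1 = 1.
Cage l's pair has product 2, leaving r1c2 = 2.
Row 1 already has 2; hence r1c5 = 3.
Cage d needs two cells with product 20, leaving r2c1 = 4.
Column 2 now contains 2, which forces r2c2 = 5.
Column 5 already has 3, so r2c5 = 2.
Row 3 now contains 4, so r3c1 = 5.
5 is placed in column 2; hence r4c2 = 1.
Row 4 now contains 1, so r4c3 = 5.
Row 4 now contains 1, so r4c4 = 2.
Column 3 now contains 5; hence r1c3 = 4.
Cage f's pair has product 20, leaving r1c4 = 5.
2 is placed in row 2, leaving r2c3 = 3.
Cage c has product 6, so r2c4 = 1.
The 3 cells of cage i must have product 30, leaving r3c3 = 2.
Column 4 now contains 2, leaving r3c4 = 3.
4 is placed in column 3, so r5c3 = 1.
Column 4 already has 1, leaving r5c4 = 4.
Completed grid: 1 2 4 5 3 / 4 5 3 1 2 / 5 4 2 3 1 / 3 1 5 2 4 / 2 3 1 4 5.

4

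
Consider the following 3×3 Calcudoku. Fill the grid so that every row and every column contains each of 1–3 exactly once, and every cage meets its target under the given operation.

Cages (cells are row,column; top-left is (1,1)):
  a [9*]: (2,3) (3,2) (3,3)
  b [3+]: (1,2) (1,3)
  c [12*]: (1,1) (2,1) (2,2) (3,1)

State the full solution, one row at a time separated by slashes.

Cage c has product 12, leaving (2,2) = 2.
Cage a needs product 9, which forces (2,3) = 3.
The 3 cells of cage a must have product 9; hence (3,2) = 3.
Cage a has product 9; hence (3,3) = 1.
Cage c needs product 12, leaving (1,1) = 3.
Column 2 now contains 2, so (1,2) = 1.
Column 3 now contains 1, which forces (1,3) = 2.
Row 2 now contains 3, which forces (2,1) = 1.
Row 3 now contains 1, leaving (3,1) = 2.

3 1 2 / 1 2 3 / 2 3 1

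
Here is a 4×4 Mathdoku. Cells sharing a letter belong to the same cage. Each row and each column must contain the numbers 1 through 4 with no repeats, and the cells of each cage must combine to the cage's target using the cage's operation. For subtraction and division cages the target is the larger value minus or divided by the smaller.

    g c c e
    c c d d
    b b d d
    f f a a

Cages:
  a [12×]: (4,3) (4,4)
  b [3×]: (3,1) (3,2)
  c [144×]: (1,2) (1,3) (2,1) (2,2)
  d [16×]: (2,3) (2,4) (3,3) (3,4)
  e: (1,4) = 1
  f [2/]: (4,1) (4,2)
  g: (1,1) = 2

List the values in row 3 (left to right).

G is a freebie, leaving (1,1) = 2.
E is a freebie, leaving (1,4) = 1.
Cage f's pair has quotient 2, leaving (4,2) = 2.
Row 2 needs a 1, and only (2,3) is open for it.
Cage d has product 16, leaving (2,4) = 2.
Column 3 already has 1, so (3,3) = 2.
Cage d has product 16, so (3,4) = 4.
Column 4 now contains 4; hence (4,4) = 3.
3 is placed in row 4, leaving (4,3) = 4.
Cage c has product 144, so (1,2) = 4.
4 is placed in column 3, leaving (1,3) = 3.
Cage c has product 144, so (2,1) = 4.
Cage c has product 144; hence (2,2) = 3.
Column 2 already has 3, leaving (3,2) = 1.
4 is placed in row 4, which forces (4,1) = 1.
Row 3 already has 1, leaving (3,1) = 3.
The full grid is 2 4 3 1 / 4 3 1 2 / 3 1 2 4 / 1 2 4 3.

3 1 2 4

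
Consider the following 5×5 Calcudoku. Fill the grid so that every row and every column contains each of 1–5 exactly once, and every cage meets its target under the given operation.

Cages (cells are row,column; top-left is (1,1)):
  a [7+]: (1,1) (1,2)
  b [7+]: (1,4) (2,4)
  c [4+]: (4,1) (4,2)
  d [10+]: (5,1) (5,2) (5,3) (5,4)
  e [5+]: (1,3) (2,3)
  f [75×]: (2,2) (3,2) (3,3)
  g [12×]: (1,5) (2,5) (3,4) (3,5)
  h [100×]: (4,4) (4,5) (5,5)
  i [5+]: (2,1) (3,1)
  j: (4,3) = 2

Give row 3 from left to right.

4 3 5 2 1

Cage f has product 75, so (2,2) = 5.
Cage f needs product 75, so (3,2) = 3.
Cage f has product 75; hence (3,3) = 5.
3 is placed in column 2; hence (4,2) = 1.
Cage j is a single given cell, so (4,3) = 2.
Cage h needs product 100; hence (4,4) = 5.
Cage h needs product 100; hence (4,5) = 4.
Cage h needs product 100; hence (5,5) = 5.
The 4 cells of cage g must have product 12, which forces (3,4) = 2.
4 is placed in column 5, so (3,5) = 1.
Row 4 already has 1, so (4,1) = 3.
3 is placed in column 1; hence (1,1) = 5.
Cage a's pair has sum 7, which forces (1,2) = 2.
2 is placed in row 1, so (1,5) = 3.
The two cells of cage i must have sum 5, which forces (2,1) = 1.
Row 2 now contains 1, so (2,3) = 4.
4 is placed in row 2, so (2,4) = 3.
Column 5 now contains 3, leaving (2,5) = 2.
1 is placed in row 3; hence (3,1) = 4.
Column 1 now contains 4; hence (5,1) = 2.
Column 2 now contains 2; hence (5,2) = 4.
4 is placed in row 5; hence (5,4) = 1.
4 is placed in column 3; hence (1,3) = 1.
Row 1 already has 3, which forces (1,4) = 4.
Row 5 already has 1, which forces (5,3) = 3.
Filled in: 5 2 1 4 3 / 1 5 4 3 2 / 4 3 5 2 1 / 3 1 2 5 4 / 2 4 3 1 5.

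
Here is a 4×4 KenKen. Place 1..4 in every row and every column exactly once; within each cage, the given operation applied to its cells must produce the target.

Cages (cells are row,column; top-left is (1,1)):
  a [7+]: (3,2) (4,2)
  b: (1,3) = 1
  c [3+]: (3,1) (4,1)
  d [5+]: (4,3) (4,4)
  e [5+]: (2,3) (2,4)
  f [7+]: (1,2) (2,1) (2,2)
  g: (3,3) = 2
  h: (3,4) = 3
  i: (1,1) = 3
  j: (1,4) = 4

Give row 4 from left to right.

2 3 4 1

Cage i is given, which forces (1,1) = 3.
Cage b is given, so (1,3) = 1.
Cage j is given, leaving (1,4) = 4.
G is a freebie, which forces (3,3) = 2.
Cage h is a single given cell; hence (3,4) = 3.
4 is placed in row 1, so (1,2) = 2.
2 is placed in row 3, leaving (3,1) = 1.
Row 3 now contains 3; hence (3,2) = 4.
Cage c needs two cells with sum 3, leaving (4,1) = 2.
Cage a's pair has sum 7, leaving (4,2) = 3.
Row 4 now contains 3, so (4,3) = 4.
Row 4 now contains 2, which forces (4,4) = 1.
Column 1 now contains 2, which forces (2,1) = 4.
Column 2 already has 3; hence (2,2) = 1.
Column 3 already has 4, which forces (2,3) = 3.
Column 4 already has 1; hence (2,4) = 2.
Filled in: 3 2 1 4 / 4 1 3 2 / 1 4 2 3 / 2 3 4 1.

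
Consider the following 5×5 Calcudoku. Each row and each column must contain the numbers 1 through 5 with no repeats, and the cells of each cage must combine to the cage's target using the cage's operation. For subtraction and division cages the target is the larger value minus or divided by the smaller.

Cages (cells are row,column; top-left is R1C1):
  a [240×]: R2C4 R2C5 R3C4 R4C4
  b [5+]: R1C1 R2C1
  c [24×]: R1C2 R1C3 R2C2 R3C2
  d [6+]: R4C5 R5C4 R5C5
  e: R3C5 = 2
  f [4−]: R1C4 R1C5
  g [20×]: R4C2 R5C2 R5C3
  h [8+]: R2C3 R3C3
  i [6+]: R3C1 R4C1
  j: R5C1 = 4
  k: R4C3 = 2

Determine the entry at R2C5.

Cage a has product 240; hence R2C5 = 4.
Cage e is given, so R3C5 = 2.
Cage k is given, leaving R4C3 = 2.
J is a freebie; hence R5C1 = 4.
The 3 cells of cage g must have product 20, so R4C2 = 4.
Cage d has sum 6, so R5C4 = 2.
Cage c needs product 24, leaving R1C3 = 4.
The 4 cells of cage a must have product 240, which forces R3C4 = 4.
The only place for 1 in row 2 is R2C2.
Cage c needs product 24, so R1C2 = 2.
Column 2 already has 1, leaving R3C2 = 3.
Row 3 now contains 3; hence R3C3 = 5.
Column 2 already has 1; hence R5C2 = 5.
The 3 cells of cage g must have product 20, leaving R5C3 = 1.
Row 5 already has 1; hence R5C5 = 3.
Row 1 now contains 2; hence R1C1 = 3.
The two cells of cage b must have sum 5, which forces R2C1 = 2.
Column 3 now contains 5; hence R2C3 = 3.
3 is placed in row 2, which forces R2C4 = 5.
5 is placed in row 3, leaving R3C1 = 1.
The two cells of cage i must have sum 6, which forces R4C1 = 5.
5 is placed in column 4, which forces R4C4 = 3.
Column 5 already has 3; hence R4C5 = 1.
5 is placed in column 4, leaving R1C4 = 1.
Column 5 now contains 1, leaving R1C5 = 5.
The full grid is 3 2 4 1 5 / 2 1 3 5 4 / 1 3 5 4 2 / 5 4 2 3 1 / 4 5 1 2 3.

4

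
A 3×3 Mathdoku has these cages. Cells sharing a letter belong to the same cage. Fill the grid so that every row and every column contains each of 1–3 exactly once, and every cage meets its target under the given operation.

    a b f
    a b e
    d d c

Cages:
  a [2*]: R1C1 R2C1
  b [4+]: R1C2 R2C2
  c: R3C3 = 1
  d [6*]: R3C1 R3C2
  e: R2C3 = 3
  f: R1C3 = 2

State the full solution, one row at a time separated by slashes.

Cage f is given, leaving R1C3 = 2.
E is a freebie, which forces R2C3 = 3.
Cage c is given, leaving R3C3 = 1.
Row 1 now contains 2, so R1C1 = 1.
Cage b needs two cells with sum 4, leaving R1C2 = 3.
Cage a needs two cells with product 2; hence R2C1 = 2.
3 is placed in row 2, which forces R2C2 = 1.
Column 1 now contains 2, which forces R3C1 = 3.
Column 2 already has 3, leaving R3C2 = 2.

1 3 2 / 2 1 3 / 3 2 1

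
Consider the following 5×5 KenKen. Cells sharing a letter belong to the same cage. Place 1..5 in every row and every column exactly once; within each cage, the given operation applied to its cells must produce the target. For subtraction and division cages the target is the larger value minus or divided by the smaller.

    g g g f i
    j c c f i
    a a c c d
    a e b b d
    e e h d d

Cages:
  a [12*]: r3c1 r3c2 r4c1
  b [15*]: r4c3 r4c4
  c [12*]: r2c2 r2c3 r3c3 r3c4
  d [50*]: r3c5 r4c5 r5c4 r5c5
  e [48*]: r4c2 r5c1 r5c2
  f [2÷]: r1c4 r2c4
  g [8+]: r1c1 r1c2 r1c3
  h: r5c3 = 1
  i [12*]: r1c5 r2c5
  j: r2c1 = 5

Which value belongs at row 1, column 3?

Cage j is given, so r2c1 = 5.
Cage e needs product 48, so r4c2 = 4.
Cage e needs product 48, which forces r5c1 = 4.
Cage e has product 48, which forces r5c2 = 3.
Cage h is a single given cell, which forces r5c3 = 1.
Cage d needs product 50, so r5c4 = 5.
1 is placed in row 5; hence r5c5 = 2.
The 3 cells of cage a must have product 12, so r3c1 = 3.
Cage a needs product 12, which forces r3c2 = 2.
Row 3 already has 2; hence r3c3 = 4.
Row 3 already has 2, which forces r3c4 = 1.
Row 3 now contains 1, which forces r3c5 = 5.
Cage a needs product 12, which forces r4c1 = 2.
Cage b's pair has product 15, leaving r4c3 = 5.
5 is placed in column 4; hence r4c4 = 3.
Column 5 already has 5; hence r4c5 = 1.
Column 1 now contains 2, so r1c1 = 1.
The 3 cells of cage g must have sum 8, leaving r1c2 = 5.
Column 3 already has 5; hence r1c3 = 2.
Row 1 now contains 2, leaving r1c4 = 4.
Row 1 now contains 4; hence r1c5 = 3.
2 is placed in column 2, leaving r2c2 = 1.
Cage c has product 12, which forces r2c3 = 3.
4 is placed in column 4, leaving r2c4 = 2.
3 is placed in column 5, which forces r2c5 = 4.
Filled in: 1 5 2 4 3 / 5 1 3 2 4 / 3 2 4 1 5 / 2 4 5 3 1 / 4 3 1 5 2.

2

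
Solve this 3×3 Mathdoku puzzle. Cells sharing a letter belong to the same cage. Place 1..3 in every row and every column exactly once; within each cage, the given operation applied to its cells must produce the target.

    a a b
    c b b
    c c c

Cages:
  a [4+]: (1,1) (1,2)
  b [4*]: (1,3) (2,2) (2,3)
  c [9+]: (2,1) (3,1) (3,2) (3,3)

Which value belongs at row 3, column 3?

The 3 cells of cage b must have product 4, so (1,3) = 2.
Cage c needs sum 9, so (2,1) = 3.
Cage b needs product 4; hence (2,2) = 2.
The 3 cells of cage b must have product 4; hence (2,3) = 1.
Column 3 now contains 1, so (3,3) = 3.
Column 1 already has 3, so (1,1) = 1.
The two cells of cage a must have sum 4; hence (1,2) = 3.
Cage c needs sum 9; hence (3,1) = 2.
Row 3 now contains 3, which forces (3,2) = 1.
Filled in: 1 3 2 / 3 2 1 / 2 1 3.

3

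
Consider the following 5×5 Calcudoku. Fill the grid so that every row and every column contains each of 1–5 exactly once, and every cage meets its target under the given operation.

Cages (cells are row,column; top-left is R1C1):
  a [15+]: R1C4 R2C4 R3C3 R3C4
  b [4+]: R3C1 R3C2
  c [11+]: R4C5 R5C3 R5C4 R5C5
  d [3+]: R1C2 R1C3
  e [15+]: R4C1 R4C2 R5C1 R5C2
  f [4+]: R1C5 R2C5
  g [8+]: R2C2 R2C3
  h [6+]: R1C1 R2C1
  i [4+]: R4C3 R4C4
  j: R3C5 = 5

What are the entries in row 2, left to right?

2 3 5 4 1

Cage j is a single given cell, which forces R3C5 = 5.
In row 2, 2 can only go at R2C1, so R2C1 = 2.
Cage h needs two cells with sum 6, so R1C1 = 4.
Row 1 needs a 5, and only R1C4 is open for it.
The only place for 3 in row 1 is R1C5.
Column 5 already has 3, so R2C5 = 1.
Row 2 needs a 4, and only R2C4 is open for it.
Cage a needs sum 15, which forces R3C3 = 4.
4 is placed in column 4, which forces R3C4 = 2.
Cage c has sum 11; hence R4C5 = 2.
The 4 cells of cage c must have sum 11; hence R5C3 = 2.
The 4 cells of cage c must have sum 11, which forces R5C4 = 3.
Cage c has sum 11, which forces R5C5 = 4.
Cage d's pair has sum 3, leaving R1C2 = 2.
Column 3 now contains 2, so R1C3 = 1.
Cage e needs sum 15, which forces R4C1 = 5.
The 4 cells of cage e must have sum 15, leaving R4C2 = 4.
The two cells of cage i must have sum 4, which forces R4C3 = 3.
Column 4 already has 3, which forces R4C4 = 1.
Cage e has sum 15, leaving R5C1 = 1.
4 is placed in row 5, which forces R5C2 = 5.
Column 2 already has 5, which forces R2C2 = 3.
Column 3 already has 3, leaving R2C3 = 5.
1 is placed in column 1; hence R3C1 = 3.
Cage b's pair has sum 4; hence R3C2 = 1.
Completed grid: 4 2 1 5 3 / 2 3 5 4 1 / 3 1 4 2 5 / 5 4 3 1 2 / 1 5 2 3 4.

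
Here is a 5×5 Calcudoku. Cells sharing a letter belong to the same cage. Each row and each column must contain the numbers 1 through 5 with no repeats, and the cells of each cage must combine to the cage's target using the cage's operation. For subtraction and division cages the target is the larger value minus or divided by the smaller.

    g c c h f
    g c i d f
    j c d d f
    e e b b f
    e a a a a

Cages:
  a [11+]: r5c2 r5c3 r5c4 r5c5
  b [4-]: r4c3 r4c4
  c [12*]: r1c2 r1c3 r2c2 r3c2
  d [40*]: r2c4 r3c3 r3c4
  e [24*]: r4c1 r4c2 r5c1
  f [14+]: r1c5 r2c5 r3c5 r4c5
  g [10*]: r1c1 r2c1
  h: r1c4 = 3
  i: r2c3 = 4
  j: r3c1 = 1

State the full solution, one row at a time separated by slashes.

H is a freebie, so r1c4 = 3.
Cage i is a single given cell, which forces r2c3 = 4.
Cage j is a single given cell; hence r3c1 = 1.
The 3 cells of cage d must have product 40, which forces r3c4 = 4.
In row 2, 1 can only go at r2c2, so r2c2 = 1.
1 is placed in column 2, which forces r1c2 = 4.
The 4 cells of cage c must have product 12, so r1c3 = 1.
Cage c needs product 12, leaving r3c2 = 3.
3 is placed in column 2, leaving r4c2 = 2.
1 is placed in column 3, which forces r4c3 = 5.
Row 4 already has 5, which forces r4c4 = 1.
Column 2 already has 2, which forces r5c2 = 5.
5 is placed in row 5, leaving r5c4 = 2.
Column 4 now contains 2, which forces r2c4 = 5.
The 4 cells of cage f must have sum 14, leaving r2c5 = 3.
Column 3 already has 5, which forces r3c3 = 2.
Row 3 already has 2, which forces r3c5 = 5.
Cage f needs sum 14, which forces r4c5 = 4.
2 is placed in row 5, leaving r5c3 = 3.
Cage a has sum 11, so r5c5 = 1.
The two cells of cage g must have product 10, leaving r1c1 = 5.
Column 5 already has 5, which forces r1c5 = 2.
Row 2 now contains 5; hence r2c1 = 2.
4 is placed in row 4, so r4c1 = 3.
Row 5 now contains 3, so r5c1 = 4.

5 4 1 3 2 / 2 1 4 5 3 / 1 3 2 4 5 / 3 2 5 1 4 / 4 5 3 2 1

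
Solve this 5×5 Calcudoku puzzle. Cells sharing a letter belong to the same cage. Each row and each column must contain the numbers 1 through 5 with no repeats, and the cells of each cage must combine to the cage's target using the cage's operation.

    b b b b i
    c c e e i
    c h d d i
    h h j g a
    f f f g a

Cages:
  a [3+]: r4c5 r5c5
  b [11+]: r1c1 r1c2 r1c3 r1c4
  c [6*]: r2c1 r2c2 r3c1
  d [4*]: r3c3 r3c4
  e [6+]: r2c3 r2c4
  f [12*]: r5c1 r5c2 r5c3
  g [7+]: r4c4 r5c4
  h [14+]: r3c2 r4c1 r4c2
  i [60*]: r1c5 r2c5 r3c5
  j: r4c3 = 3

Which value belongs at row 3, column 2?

5

Cage h needs sum 14, so r3c2 = 5.
Cage h has sum 14, leaving r4c1 = 5.
Cage h needs sum 14, so r4c2 = 4.
Cage j is a single given cell, leaving r4c3 = 3.
Row 4 already has 3; hence r4c4 = 2.
2 is placed in row 4, which forces r4c5 = 1.
Column 5 already has 1, leaving r5c5 = 2.
Cage g's pair has sum 7, so r5c4 = 5.
The 4 cells of cage b must have sum 11, which forces r1c3 = 5.
Column 3 already has 5, so r2c3 = 2.
Cage e's pair has sum 6, which forces r2c4 = 4.
Cage i needs product 60, leaving r2c5 = 5.
Cage c needs product 6; hence r3c1 = 2.
Column 4 now contains 4, so r3c4 = 1.
The 4 cells of cage b must have sum 11; hence r1c1 = 1.
The 4 cells of cage b must have sum 11, so r1c2 = 2.
Column 4 already has 1; hence r1c4 = 3.
Row 1 now contains 3, which forces r1c5 = 4.
Column 1 now contains 1, so r2c1 = 3.
Row 2 already has 3, leaving r2c2 = 1.
Row 3 already has 1, so r3c3 = 4.
Column 5 already has 4, so r3c5 = 3.
Column 1 now contains 3, so r5c1 = 4.
Column 2 already has 1, leaving r5c2 = 3.
4 is placed in column 3; hence r5c3 = 1.
Completed grid: 1 2 5 3 4 / 3 1 2 4 5 / 2 5 4 1 3 / 5 4 3 2 1 / 4 3 1 5 2.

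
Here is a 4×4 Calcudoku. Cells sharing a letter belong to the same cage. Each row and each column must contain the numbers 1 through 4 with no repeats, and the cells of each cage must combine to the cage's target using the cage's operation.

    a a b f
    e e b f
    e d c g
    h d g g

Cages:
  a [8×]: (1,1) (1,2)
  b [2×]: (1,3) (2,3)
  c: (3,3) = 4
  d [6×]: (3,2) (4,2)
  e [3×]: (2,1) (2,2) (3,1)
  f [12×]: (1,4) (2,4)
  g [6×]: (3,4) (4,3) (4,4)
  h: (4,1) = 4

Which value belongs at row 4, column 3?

3

Cage e has product 3; hence (2,1) = 3.
Cage e has product 3, leaving (2,2) = 1.
Row 2 already has 1; hence (2,3) = 2.
Row 2 already has 3, so (2,4) = 4.
The 3 cells of cage e must have product 3, so (3,1) = 1.
C is a freebie; hence (3,3) = 4.
H is a freebie, leaving (4,1) = 4.
4 is placed in column 1, leaving (1,1) = 2.
Cage a's pair has product 8, leaving (1,2) = 4.
2 is placed in column 3, which forces (1,3) = 1.
4 is placed in column 4, so (1,4) = 3.
Column 4 already has 3, so (3,4) = 2.
Column 3 already has 1; hence (4,3) = 3.
2 is placed in column 4, which forces (4,4) = 1.
2 is placed in row 3, which forces (3,2) = 3.
Row 4 already has 3; hence (4,2) = 2.
The full grid is 2 4 1 3 / 3 1 2 4 / 1 3 4 2 / 4 2 3 1.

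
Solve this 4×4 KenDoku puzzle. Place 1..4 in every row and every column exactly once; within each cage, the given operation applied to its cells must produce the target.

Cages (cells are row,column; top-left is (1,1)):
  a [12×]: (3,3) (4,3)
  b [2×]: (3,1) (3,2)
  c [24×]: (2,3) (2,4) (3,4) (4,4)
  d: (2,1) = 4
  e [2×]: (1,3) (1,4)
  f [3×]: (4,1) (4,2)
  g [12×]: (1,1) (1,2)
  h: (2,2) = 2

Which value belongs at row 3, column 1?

D is a freebie; hence (2,1) = 4.
Cage h is a single given cell, leaving (2,2) = 2.
Column 2 now contains 2, leaving (3,2) = 1.
Column 2 already has 1, so (4,2) = 3.
Row 4 now contains 3, so (4,3) = 4.
4 is placed in column 1; hence (1,1) = 3.
Column 2 already has 3, so (1,2) = 4.
Row 3 already has 1; hence (3,1) = 2.
Column 3 already has 4; hence (3,3) = 3.
Cage c needs product 24, which forces (3,4) = 4.
Row 4 now contains 3, so (4,1) = 1.
The 4 cells of cage c must have product 24, so (4,4) = 2.
Cage e's pair has product 2, which forces (1,3) = 2.
Column 4 already has 2; hence (1,4) = 1.
3 is placed in column 3, which forces (2,3) = 1.
Cage c has product 24, so (2,4) = 3.
Filled in: 3 4 2 1 / 4 2 1 3 / 2 1 3 4 / 1 3 4 2.

2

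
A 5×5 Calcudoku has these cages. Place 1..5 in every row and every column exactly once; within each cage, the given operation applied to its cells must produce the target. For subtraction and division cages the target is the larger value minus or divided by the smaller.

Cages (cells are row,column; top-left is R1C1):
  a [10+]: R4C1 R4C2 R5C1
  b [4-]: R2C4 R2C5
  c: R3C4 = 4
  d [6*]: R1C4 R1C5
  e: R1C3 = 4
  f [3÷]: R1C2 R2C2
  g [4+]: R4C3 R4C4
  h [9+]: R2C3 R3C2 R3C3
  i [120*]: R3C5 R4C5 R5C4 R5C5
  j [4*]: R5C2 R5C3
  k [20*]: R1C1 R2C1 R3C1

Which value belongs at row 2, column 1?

4

E is a freebie, which forces R1C3 = 4.
C is a freebie, which forces R3C4 = 4.
Column 3 now contains 4, leaving R5C3 = 1.
Cage k has product 20, which forces R2C1 = 4.
Column 3 already has 1, so R4C3 = 3.
The two cells of cage g must have sum 4; hence R4C4 = 1.
Row 5 now contains 1, which forces R5C2 = 4.
The 3 cells of cage h must have sum 9; hence R2C3 = 2.
1 is placed in column 4, leaving R2C4 = 5.
Cage b needs two cells with difference 4; hence R2C5 = 1.
The 3 cells of cage h must have sum 9, so R3C2 = 2.
Column 3 now contains 3, leaving R3C3 = 5.
Row 3 already has 5, so R3C5 = 3.
2 is placed in column 2, which forces R4C2 = 5.
The 4 cells of cage i must have product 120, so R4C5 = 4.
Cage a needs sum 10, leaving R5C1 = 3.
3 is placed in row 5, so R5C4 = 2.
Row 5 now contains 2, which forces R5C5 = 5.
Cage k needs product 20, which forces R1C1 = 5.
Cage f needs two cells with quotient 3; hence R1C2 = 1.
Column 4 now contains 2, which forces R1C4 = 3.
Column 5 already has 3, which forces R1C5 = 2.
1 is placed in row 2, so R2C2 = 3.
Row 3 already has 5; hence R3C1 = 1.
5 is placed in row 4; hence R4C1 = 2.
The full grid is 5 1 4 3 2 / 4 3 2 5 1 / 1 2 5 4 3 / 2 5 3 1 4 / 3 4 1 2 5.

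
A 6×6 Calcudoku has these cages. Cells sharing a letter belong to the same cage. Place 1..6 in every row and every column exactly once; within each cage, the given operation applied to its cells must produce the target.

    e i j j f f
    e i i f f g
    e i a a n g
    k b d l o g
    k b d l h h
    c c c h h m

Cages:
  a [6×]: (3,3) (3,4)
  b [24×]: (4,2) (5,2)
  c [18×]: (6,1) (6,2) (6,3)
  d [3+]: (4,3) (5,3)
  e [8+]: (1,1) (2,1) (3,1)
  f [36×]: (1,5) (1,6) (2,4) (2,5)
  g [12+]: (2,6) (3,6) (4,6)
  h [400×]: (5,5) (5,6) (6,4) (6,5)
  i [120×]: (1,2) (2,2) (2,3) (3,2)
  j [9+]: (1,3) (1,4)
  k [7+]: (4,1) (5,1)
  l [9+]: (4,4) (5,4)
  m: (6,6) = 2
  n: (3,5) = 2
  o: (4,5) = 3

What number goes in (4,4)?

6

Cage n is given, leaving (3,5) = 2.
Cage o is given, so (4,5) = 3.
Cage m is a single given cell; hence (6,6) = 2.
Column 4 needs a 2, and only (2,4) is open for it.
Cage f needs product 36; hence (1,6) = 3.
Column 2 needs a 2, and only (1,2) is open for it.
The only place for 6 in row 1 is (1,5).
6 is placed in column 5, leaving (2,5) = 1.
In row 1, 1 can only go at (1,1), so (1,1) = 1.
Row 2 needs a 6, and only (2,6) is open for it.
In row 5, 1 can only go at (5,3), so (5,3) = 1.
Column 3 already has 1, which forces (3,3) = 6.
Cage a needs two cells with product 6, so (3,4) = 1.
Row 3 now contains 1; hence (3,6) = 5.
Column 3 already has 1, so (4,3) = 2.
Column 6 already has 5, leaving (4,6) = 1.
Column 6 already has 5; hence (5,6) = 4.
Cage c has product 18, which forces (6,2) = 1.
Column 3 now contains 6, so (6,3) = 3.
The two cells of cage b must have product 24, so (4,2) = 4.
4 is placed in row 4, so (4,4) = 6.
Row 5 now contains 4, which forces (5,2) = 6.
Row 5 now contains 4, leaving (5,5) = 5.
3 is placed in row 6, leaving (6,1) = 6.
Cage h has product 400, which forces (6,4) = 5.
Cage h has product 400, leaving (6,5) = 4.
Cage j needs two cells with sum 9; hence (1,3) = 5.
5 is placed in column 4, leaving (1,4) = 4.
The 4 cells of cage i must have product 120, so (2,2) = 5.
Cage i needs product 120, leaving (2,3) = 4.
Column 2 already has 4, leaving (3,2) = 3.
4 is placed in row 4, leaving (4,1) = 5.
Cage k's pair has sum 7, leaving (5,1) = 2.
Row 5 now contains 5, which forces (5,4) = 3.
Row 2 now contains 4, which forces (2,1) = 3.
Row 3 already has 3, so (3,1) = 4.
The full grid is 1 2 5 4 6 3 / 3 5 4 2 1 6 / 4 3 6 1 2 5 / 5 4 2 6 3 1 / 2 6 1 3 5 4 / 6 1 3 5 4 2.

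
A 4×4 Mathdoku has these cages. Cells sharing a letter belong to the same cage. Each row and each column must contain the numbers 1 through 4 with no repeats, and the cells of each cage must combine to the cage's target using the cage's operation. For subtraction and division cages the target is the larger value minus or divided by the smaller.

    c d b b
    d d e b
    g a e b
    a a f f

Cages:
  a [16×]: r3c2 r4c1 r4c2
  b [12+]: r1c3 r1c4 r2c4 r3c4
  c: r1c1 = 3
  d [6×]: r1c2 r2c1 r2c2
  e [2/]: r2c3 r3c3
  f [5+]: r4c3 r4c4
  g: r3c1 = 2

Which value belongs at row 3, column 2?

C is a freebie, which forces r1c1 = 3.
Row 1 already has 3, which forces r1c3 = 4.
G is a freebie, so r3c1 = 2.
Row 3 already has 2, which forces r3c2 = 4.
Row 3 already has 2, leaving r3c3 = 1.
1 is placed in row 3, leaving r3c4 = 3.
2 is placed in column 1, which forces r4c1 = 4.
Column 2 already has 4, so r4c2 = 1.
1 is placed in row 4, so r4c4 = 2.
Column 2 already has 1, which forces r1c2 = 2.
Column 4 now contains 2; hence r1c4 = 1.
2 is placed in column 1, so r2c1 = 1.
The 3 cells of cage d must have product 6, which forces r2c2 = 3.
1 is placed in column 3, which forces r2c3 = 2.
Cage b has sum 12, so r2c4 = 4.
Row 4 now contains 2, leaving r4c3 = 3.
Filled in: 3 2 4 1 / 1 3 2 4 / 2 4 1 3 / 4 1 3 2.

4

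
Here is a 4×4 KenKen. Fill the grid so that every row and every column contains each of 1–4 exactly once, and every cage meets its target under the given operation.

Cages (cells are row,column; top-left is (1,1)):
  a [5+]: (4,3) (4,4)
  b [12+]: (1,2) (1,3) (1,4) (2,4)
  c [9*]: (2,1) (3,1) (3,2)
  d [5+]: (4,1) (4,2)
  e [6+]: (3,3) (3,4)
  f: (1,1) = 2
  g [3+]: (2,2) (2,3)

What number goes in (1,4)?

Cage f is given; hence (1,1) = 2.
Cage c has product 9, which forces (2,1) = 3.
Row 2 already has 3; hence (2,4) = 4.
Cage c has product 9, leaving (3,1) = 1.
The 3 cells of cage c must have product 9, leaving (3,2) = 3.
Column 4 already has 4; hence (3,4) = 2.
Column 1 now contains 1, which forces (4,1) = 4.
Row 3 already has 2, so (3,3) = 4.
Cage d's pair has sum 5; hence (4,2) = 1.
Cage a's pair has sum 5, so (4,3) = 2.
The two cells of cage a must have sum 5; hence (4,4) = 3.
1 is placed in column 2, leaving (1,2) = 4.
The 4 cells of cage b must have sum 12, leaving (1,3) = 3.
3 is placed in column 4, which forces (1,4) = 1.
1 is placed in column 2, leaving (2,2) = 2.
Column 3 already has 2, leaving (2,3) = 1.
The full grid is 2 4 3 1 / 3 2 1 4 / 1 3 4 2 / 4 1 2 3.

1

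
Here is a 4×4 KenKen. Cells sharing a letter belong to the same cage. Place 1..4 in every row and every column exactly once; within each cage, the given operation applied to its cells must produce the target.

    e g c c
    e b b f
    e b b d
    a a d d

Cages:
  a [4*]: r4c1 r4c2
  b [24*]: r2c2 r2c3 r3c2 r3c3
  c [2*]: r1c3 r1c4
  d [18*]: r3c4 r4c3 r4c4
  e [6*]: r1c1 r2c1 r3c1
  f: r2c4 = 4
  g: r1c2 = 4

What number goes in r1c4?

Cage g is a single given cell, so r1c2 = 4.
Cage f is a single given cell, so r2c4 = 4.
Cage d has product 18; hence r3c4 = 3.
Column 2 now contains 4, leaving r4c2 = 1.
The 3 cells of cage d must have product 18, leaving r4c3 = 3.
Cage d needs product 18, which forces r4c4 = 2.
Cage c's pair has product 2, so r1c3 = 2.
Column 4 already has 2, which forces r1c4 = 1.
Cage b has product 24; hence r2c2 = 3.
Cage b has product 24, so r2c3 = 1.
1 is placed in column 2, so r3c2 = 2.
Cage b needs product 24; hence r3c3 = 4.
Row 4 now contains 1, leaving r4c1 = 4.
Row 1 now contains 1; hence r1c1 = 3.
Row 2 already has 1, so r2c1 = 2.
Row 3 already has 2, so r3c1 = 1.
The full grid is 3 4 2 1 / 2 3 1 4 / 1 2 4 3 / 4 1 3 2.

1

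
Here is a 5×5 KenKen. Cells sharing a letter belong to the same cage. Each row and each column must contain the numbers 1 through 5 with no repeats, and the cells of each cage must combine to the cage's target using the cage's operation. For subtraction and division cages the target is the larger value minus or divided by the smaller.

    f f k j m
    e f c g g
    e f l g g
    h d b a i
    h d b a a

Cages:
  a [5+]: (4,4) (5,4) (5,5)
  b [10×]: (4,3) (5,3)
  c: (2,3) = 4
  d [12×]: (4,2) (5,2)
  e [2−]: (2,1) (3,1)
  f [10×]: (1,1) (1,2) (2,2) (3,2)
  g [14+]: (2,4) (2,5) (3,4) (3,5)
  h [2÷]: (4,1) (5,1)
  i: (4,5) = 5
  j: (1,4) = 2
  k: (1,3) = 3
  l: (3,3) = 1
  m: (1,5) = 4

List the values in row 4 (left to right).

4 3 2 1 5

The 4 cells of cage f must have product 10, so (1,1) = 1.
Cage k is a single given cell, so (1,3) = 3.
Cage j is given, which forces (1,4) = 2.
Cage m is given, leaving (1,5) = 4.
C is a freebie; hence (2,3) = 4.
Cage l is a single given cell, which forces (3,3) = 1.
Column 4 already has 2, which forces (4,4) = 1.
I is a freebie, which forces (4,5) = 5.
1 is placed in column 4, leaving (5,4) = 3.
2 is placed in row 1, so (1,2) = 5.
Cage f has product 10, leaving (2,2) = 1.
Column 4 already has 3, leaving (2,4) = 5.
Cage f needs product 10, which forces (3,2) = 2.
The 4 cells of cage g must have sum 14, which forces (3,4) = 4.
Row 3 already has 2, leaving (3,5) = 3.
Cage d needs two cells with product 12, so (4,2) = 3.
Row 4 already has 5, which forces (4,3) = 2.
Row 5 already has 3; hence (5,2) = 4.
Cage b's pair has product 10, so (5,3) = 5.
Cage a needs sum 5, which forces (5,5) = 1.
Cage e needs two cells with difference 2; hence (2,1) = 3.
Column 5 already has 3, leaving (2,5) = 2.
Row 3 now contains 3; hence (3,1) = 5.
2 is placed in row 4, leaving (4,1) = 4.
Row 5 now contains 4; hence (5,1) = 2.
Filled in: 1 5 3 2 4 / 3 1 4 5 2 / 5 2 1 4 3 / 4 3 2 1 5 / 2 4 5 3 1.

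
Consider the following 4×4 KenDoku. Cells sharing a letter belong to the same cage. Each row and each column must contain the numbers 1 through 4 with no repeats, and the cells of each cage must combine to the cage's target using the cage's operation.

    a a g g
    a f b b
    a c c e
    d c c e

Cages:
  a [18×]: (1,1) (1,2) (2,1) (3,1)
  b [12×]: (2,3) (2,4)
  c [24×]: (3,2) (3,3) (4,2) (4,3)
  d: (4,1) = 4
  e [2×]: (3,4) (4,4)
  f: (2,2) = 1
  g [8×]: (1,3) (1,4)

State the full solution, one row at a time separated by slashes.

1 3 2 4 / 2 1 4 3 / 3 4 1 2 / 4 2 3 1

The 4 cells of cage a must have product 18, which forces (1,2) = 3.
Cage f is a single given cell, which forces (2,2) = 1.
Cage d is given, which forces (4,1) = 4.
Row 4 already has 4, leaving (4,2) = 2.
Row 4 already has 2, so (4,4) = 1.
Column 2 already has 2, so (3,2) = 4.
Cage c needs product 24; hence (3,3) = 1.
1 is placed in column 4; hence (3,4) = 2.
Row 4 already has 1, so (4,3) = 3.
The 4 cells of cage a must have product 18, leaving (1,1) = 1.
The two cells of cage g must have product 8, so (1,3) = 2.
2 is placed in column 4; hence (1,4) = 4.
Cage a has product 18; hence (2,1) = 2.
Column 3 already has 3, which forces (2,3) = 4.
The two cells of cage b must have product 12, leaving (2,4) = 3.
Row 3 now contains 2, so (3,1) = 3.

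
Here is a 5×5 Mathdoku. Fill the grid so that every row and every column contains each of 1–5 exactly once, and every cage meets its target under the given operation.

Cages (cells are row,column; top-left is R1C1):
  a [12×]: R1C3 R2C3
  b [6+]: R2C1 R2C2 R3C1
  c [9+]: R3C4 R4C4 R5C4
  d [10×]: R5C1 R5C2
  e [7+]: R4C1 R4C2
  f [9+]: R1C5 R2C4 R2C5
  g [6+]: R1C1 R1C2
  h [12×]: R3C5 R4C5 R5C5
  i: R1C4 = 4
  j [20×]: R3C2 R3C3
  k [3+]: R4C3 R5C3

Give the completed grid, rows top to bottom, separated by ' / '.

1 5 3 4 2 / 3 1 4 2 5 / 2 4 5 1 3 / 4 3 2 5 1 / 5 2 1 3 4

Cage i is a single given cell, which forces R1C4 = 4.
4 is placed in row 1, leaving R1C3 = 3.
Cage a's pair has product 12; hence R2C3 = 4.
Column 3 now contains 4; hence R3C3 = 5.
Row 3 already has 5, leaving R3C2 = 4.
The only place for 2 in row 1 is R1C5.
Cage f has sum 9, so R2C4 = 2.
The 3 cells of cage f must have sum 9, leaving R2C5 = 5.
Cage b has sum 6, so R3C1 = 2.
2 is placed in column 1; hence R5C1 = 5.
5 is placed in row 5, which forces R5C2 = 2.
Row 5 now contains 2; hence R5C3 = 1.
Row 5 already has 1, so R5C4 = 3.
Row 5 now contains 3, which forces R5C5 = 4.
Column 1 already has 5, so R1C1 = 1.
The two cells of cage g must have sum 6; hence R1C2 = 5.
1 is placed in column 1, leaving R2C1 = 3.
3 is placed in row 2, which forces R2C2 = 1.
3 is placed in column 4, which forces R3C4 = 1.
Row 3 now contains 1, so R3C5 = 3.
Column 1 already has 5, which forces R4C1 = 4.
Cage e needs two cells with sum 7; hence R4C2 = 3.
1 is placed in column 3; hence R4C3 = 2.
The 3 cells of cage c must have sum 9, which forces R4C4 = 5.
Column 5 now contains 3, which forces R4C5 = 1.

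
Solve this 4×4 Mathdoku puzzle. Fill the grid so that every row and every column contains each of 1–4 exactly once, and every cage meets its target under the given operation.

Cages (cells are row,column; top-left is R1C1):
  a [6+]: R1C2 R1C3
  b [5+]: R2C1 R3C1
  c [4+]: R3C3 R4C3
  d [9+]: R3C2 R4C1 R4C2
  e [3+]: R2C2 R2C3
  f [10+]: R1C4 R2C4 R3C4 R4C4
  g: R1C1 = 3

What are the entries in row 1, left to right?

3 2 4 1

Cage g is a single given cell, which forces R1C1 = 3.
Row 1 needs a 1, and only R1C4 is open for it.
The only place for 3 in row 2 is R2C4.
In row 2, 4 can only go at R2C1, so R2C1 = 4.
4 is placed in column 1; hence R3C1 = 1.
1 is placed in row 3; hence R3C3 = 3.
4 is placed in column 1, so R4C1 = 2.
3 is placed in column 3, which forces R4C3 = 1.
2 is placed in row 4, which forces R4C4 = 4.
Cage e needs two cells with sum 3; hence R2C2 = 1.
1 is placed in column 3, leaving R2C3 = 2.
3 is placed in row 3, leaving R3C2 = 4.
Column 4 now contains 4, which forces R3C4 = 2.
Row 4 now contains 4, which forces R4C2 = 3.
Column 2 already has 4; hence R1C2 = 2.
Column 3 now contains 2; hence R1C3 = 4.
Filled in: 3 2 4 1 / 4 1 2 3 / 1 4 3 2 / 2 3 1 4.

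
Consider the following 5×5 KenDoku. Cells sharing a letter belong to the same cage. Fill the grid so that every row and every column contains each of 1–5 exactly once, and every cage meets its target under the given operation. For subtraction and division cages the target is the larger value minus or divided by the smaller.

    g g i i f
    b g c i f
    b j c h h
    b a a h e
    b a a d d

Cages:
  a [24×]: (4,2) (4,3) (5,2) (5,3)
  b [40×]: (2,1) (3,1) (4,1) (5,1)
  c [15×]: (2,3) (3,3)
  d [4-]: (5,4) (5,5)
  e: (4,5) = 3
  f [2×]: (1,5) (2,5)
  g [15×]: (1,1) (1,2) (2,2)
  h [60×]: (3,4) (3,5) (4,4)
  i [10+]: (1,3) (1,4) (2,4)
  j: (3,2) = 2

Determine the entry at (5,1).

J is a freebie, so (3,2) = 2.
E is a freebie, which forces (4,5) = 3.
Cage h has product 60, so (3,4) = 3.
Cage c's pair has product 15, so (2,3) = 3.
Row 3 now contains 3, leaving (3,3) = 5.
Row 3 now contains 5, leaving (3,5) = 4.
4 is placed in row 3; hence (3,1) = 1.
Cage h has product 60, leaving (4,4) = 5.
Cage a needs product 24, which forces (5,2) = 3.
Column 4 now contains 5, which forces (5,4) = 1.
Row 5 already has 1, so (5,5) = 5.
Cage g has product 15, which forces (1,1) = 3.
Cage i has sum 10; hence (1,3) = 4.
Cage i needs sum 10, which forces (1,4) = 2.
2 is placed in row 1, so (1,5) = 1.
Cage b needs product 40; hence (2,1) = 5.
Row 2 now contains 5, leaving (2,2) = 1.
Column 4 now contains 1, which forces (2,4) = 4.
1 is placed in column 5, so (2,5) = 2.
Column 2 now contains 1, leaving (4,2) = 4.
4 is placed in column 3, so (5,3) = 2.
1 is placed in row 1, which forces (1,2) = 5.
Row 4 already has 4, leaving (4,1) = 2.
2 is placed in column 3, so (4,3) = 1.
Row 5 now contains 2; hence (5,1) = 4.
Filled in: 3 5 4 2 1 / 5 1 3 4 2 / 1 2 5 3 4 / 2 4 1 5 3 / 4 3 2 1 5.

4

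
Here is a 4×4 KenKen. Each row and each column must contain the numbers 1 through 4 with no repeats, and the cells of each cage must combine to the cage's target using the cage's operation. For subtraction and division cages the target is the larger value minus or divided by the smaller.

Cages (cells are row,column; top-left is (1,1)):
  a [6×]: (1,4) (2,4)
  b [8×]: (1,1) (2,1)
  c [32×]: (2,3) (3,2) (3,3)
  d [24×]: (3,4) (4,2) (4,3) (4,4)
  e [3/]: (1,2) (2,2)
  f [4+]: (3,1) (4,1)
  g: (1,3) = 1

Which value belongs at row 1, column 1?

Cage g is a single given cell, so (1,3) = 1.
Cage c has product 32; hence (2,3) = 4.
The 3 cells of cage c must have product 32, which forces (3,2) = 4.
The 3 cells of cage c must have product 32; hence (3,3) = 2.
2 is placed in column 3; hence (4,3) = 3.
Cage b needs two cells with product 8, leaving (1,1) = 4.
1 is placed in row 1, which forces (1,2) = 3.
3 is placed in row 1, which forces (1,4) = 2.
Row 2 now contains 4, which forces (2,1) = 2.
The two cells of cage e must have quotient 3, which forces (2,2) = 1.
Column 4 now contains 2; hence (2,4) = 3.
Cage f needs two cells with sum 4, so (3,1) = 3.
Cage d needs product 24; hence (3,4) = 1.
Row 4 now contains 3; hence (4,1) = 1.
The 4 cells of cage d must have product 24, leaving (4,2) = 2.
The 4 cells of cage d must have product 24, which forces (4,4) = 4.
Filled in: 4 3 1 2 / 2 1 4 3 / 3 4 2 1 / 1 2 3 4.

4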